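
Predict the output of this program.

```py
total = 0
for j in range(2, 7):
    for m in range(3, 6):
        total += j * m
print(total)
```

240

j=2,m=3: total = 0+6 = 6
j=2,m=4: total = 6+8 = 14
j=2,m=5: total = 14+10 = 24
j=3,m=3: total = 24+9 = 33
j=3,m=4: total = 33+12 = 45
j=3,m=5: total = 45+15 = 60
j=4,m=3: total = 60+12 = 72
j=4,m=4: total = 72+16 = 88
j=4,m=5: total = 88+20 = 108
j=5,m=3: total = 108+15 = 123
j=5,m=4: total = 123+20 = 143
j=5,m=5: total = 143+25 = 168
j=6,m=3: total = 168+18 = 186
j=6,m=4: total = 186+24 = 210
j=6,m=5: total = 210+30 = 240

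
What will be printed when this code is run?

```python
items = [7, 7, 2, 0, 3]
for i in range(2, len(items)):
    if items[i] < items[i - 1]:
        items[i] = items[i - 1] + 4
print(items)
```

i=2: 2<7, items[2] = 7+4 = 11 → [7, 7, 11, 0, 3]
i=3: 0<11, items[3] = 11+4 = 15 → [7, 7, 11, 15, 3]
i=4: 3<15, items[4] = 15+4 = 19 → [7, 7, 11, 15, 19]

[7, 7, 11, 15, 19]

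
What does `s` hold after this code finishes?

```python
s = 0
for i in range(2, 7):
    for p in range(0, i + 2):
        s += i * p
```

375

i=2,p=0: s = 0+0 = 0
i=2,p=1: s = 0+2 = 2
i=2,p=2: s = 2+4 = 6
i=2,p=3: s = 6+6 = 12
i=3,p=0: s = 12+0 = 12
i=3,p=1: s = 12+3 = 15
i=3,p=2: s = 15+6 = 21
i=3,p=3: s = 21+9 = 30
i=3,p=4: s = 30+12 = 42
i=4,p=0: s = 42+0 = 42
i=4,p=1: s = 42+4 = 46
i=4,p=2: s = 46+8 = 54
i=4,p=3: s = 54+12 = 66
i=4,p=4: s = 66+16 = 82
i=4,p=5: s = 82+20 = 102
i=5,p=0: s = 102+0 = 102
i=5,p=1: s = 102+5 = 107
i=5,p=2: s = 107+10 = 117
i=5,p=3: s = 117+15 = 132
i=5,p=4: s = 132+20 = 152
i=5,p=5: s = 152+25 = 177
i=5,p=6: s = 177+30 = 207
i=6,p=0: s = 207+0 = 207
i=6,p=1: s = 207+6 = 213
i=6,p=2: s = 213+12 = 225
i=6,p=3: s = 225+18 = 243
i=6,p=4: s = 243+24 = 267
i=6,p=5: s = 267+30 = 297
i=6,p=6: s = 297+36 = 333
i=6,p=7: s = 333+42 = 375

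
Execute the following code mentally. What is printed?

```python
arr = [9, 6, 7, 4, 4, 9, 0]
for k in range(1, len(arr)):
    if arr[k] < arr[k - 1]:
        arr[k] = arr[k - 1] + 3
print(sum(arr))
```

126

k=1: 6<9, arr[1] = 9+3 = 12 → [9, 12, 7, 4, 4, 9, 0]
k=2: 7<12, arr[2] = 12+3 = 15 → [9, 12, 15, 4, 4, 9, 0]
k=3: 4<15, arr[3] = 15+3 = 18 → [9, 12, 15, 18, 4, 9, 0]
k=4: 4<18, arr[4] = 18+3 = 21 → [9, 12, 15, 18, 21, 9, 0]
k=5: 9<21, arr[5] = 21+3 = 24 → [9, 12, 15, 18, 21, 24, 0]
k=6: 0<24, arr[6] = 24+3 = 27 → [9, 12, 15, 18, 21, 24, 27]
sum = 126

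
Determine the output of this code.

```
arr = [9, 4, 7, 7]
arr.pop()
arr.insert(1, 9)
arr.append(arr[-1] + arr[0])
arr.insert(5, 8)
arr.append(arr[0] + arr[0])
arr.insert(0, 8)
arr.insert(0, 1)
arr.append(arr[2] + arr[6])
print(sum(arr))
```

105

pop() removes 7 → [9, 4, 7]
insert 9 at 1 → [9, 9, 4, 7]
append arr[-1]+arr[0] = 7+9 = 16 → [9, 9, 4, 7, 16]
insert 8 at 5 → [9, 9, 4, 7, 16, 8]
append arr[0]+arr[0] = 9+9 = 18 → [9, 9, 4, 7, 16, 8, 18]
insert 8 at 0 → [8, 9, 9, 4, 7, 16, 8, 18]
insert 1 at 0 → [1, 8, 9, 9, 4, 7, 16, 8, 18]
append arr[2]+arr[6] = 9+16 = 25 → [1, 8, 9, 9, 4, 7, 16, 8, 18, 25]
sum = 105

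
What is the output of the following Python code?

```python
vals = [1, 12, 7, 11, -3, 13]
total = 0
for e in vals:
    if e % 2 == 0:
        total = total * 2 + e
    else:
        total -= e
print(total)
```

e=1: not even, total = 0-1 = -1
e=12: even, total = (-1)*2+12 = 10
e=7: not even, total = 10-7 = 3
e=11: not even, total = 3-11 = -8
e=-3: not even, total = (-8)-(-3) = -5
e=13: not even, total = (-5)-13 = -18

-18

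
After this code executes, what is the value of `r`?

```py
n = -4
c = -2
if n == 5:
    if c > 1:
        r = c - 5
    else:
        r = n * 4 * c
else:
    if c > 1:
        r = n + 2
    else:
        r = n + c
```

n=-4, c=-2
n == 5 is False; c > 1 is False
→ r = n + c = -6

-6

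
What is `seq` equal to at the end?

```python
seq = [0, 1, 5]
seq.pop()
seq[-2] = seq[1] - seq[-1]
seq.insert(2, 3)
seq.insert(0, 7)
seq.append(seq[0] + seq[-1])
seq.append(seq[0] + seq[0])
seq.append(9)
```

[7, 0, 1, 3, 10, 14, 9]

pop() removes 5 → [0, 1]
seq[-2] = seq[1]-seq[-1] = 1-1 = 0 → [0, 1]
insert 3 at 2 → [0, 1, 3]
insert 7 at 0 → [7, 0, 1, 3]
append seq[0]+seq[-1] = 7+3 = 10 → [7, 0, 1, 3, 10]
append seq[0]+seq[0] = 7+7 = 14 → [7, 0, 1, 3, 10, 14]
append 9 → [7, 0, 1, 3, 10, 14, 9]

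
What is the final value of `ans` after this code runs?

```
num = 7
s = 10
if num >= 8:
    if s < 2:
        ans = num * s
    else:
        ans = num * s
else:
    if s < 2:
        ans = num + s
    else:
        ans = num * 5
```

35

num=7, s=10
num >= 8 is False; s < 2 is False
→ ans = num * 5 = 35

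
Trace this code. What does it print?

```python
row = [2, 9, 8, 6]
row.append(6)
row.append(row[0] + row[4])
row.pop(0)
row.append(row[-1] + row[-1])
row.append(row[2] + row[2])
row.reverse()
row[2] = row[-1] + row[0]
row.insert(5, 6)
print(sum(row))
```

append 6 → [2, 9, 8, 6, 6]
append row[0]+row[4] = 2+6 = 8 → [2, 9, 8, 6, 6, 8]
pop(0) removes 2 → [9, 8, 6, 6, 8]
append row[-1]+row[-1] = 8+8 = 16 → [9, 8, 6, 6, 8, 16]
append row[2]+row[2] = 6+6 = 12 → [9, 8, 6, 6, 8, 16, 12]
reverse → [12, 16, 8, 6, 6, 8, 9]
row[2] = row[-1]+row[0] = 9+12 = 21 → [12, 16, 21, 6, 6, 8, 9]
insert 6 at 5 → [12, 16, 21, 6, 6, 6, 8, 9]
sum = 84

84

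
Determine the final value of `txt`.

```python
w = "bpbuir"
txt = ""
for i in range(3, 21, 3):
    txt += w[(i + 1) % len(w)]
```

'ipipip'

i=3: add w[4]='i' → 'i'
i=6: add w[1]='p' → 'ip'
i=9: add w[4]='i' → 'ipi'
i=12: add w[1]='p' → 'ipip'
i=15: add w[4]='i' → 'ipipi'
i=18: add w[1]='p' → 'ipipip'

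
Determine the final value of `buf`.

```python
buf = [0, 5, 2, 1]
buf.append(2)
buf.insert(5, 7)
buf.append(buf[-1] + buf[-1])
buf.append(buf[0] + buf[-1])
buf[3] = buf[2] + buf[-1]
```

[0, 5, 2, 16, 2, 7, 14, 14]

append 2 → [0, 5, 2, 1, 2]
insert 7 at 5 → [0, 5, 2, 1, 2, 7]
append buf[-1]+buf[-1] = 7+7 = 14 → [0, 5, 2, 1, 2, 7, 14]
append buf[0]+buf[-1] = 0+14 = 14 → [0, 5, 2, 1, 2, 7, 14, 14]
buf[3] = buf[2]+buf[-1] = 2+14 = 16 → [0, 5, 2, 16, 2, 7, 14, 14]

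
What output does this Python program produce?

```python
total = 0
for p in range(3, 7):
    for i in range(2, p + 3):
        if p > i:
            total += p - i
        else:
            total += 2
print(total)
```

p=3,i=2: 3>2, total = 0+1 = 1
p=3,i=3: not 3>3, total = 1+2 = 3
p=3,i=4: not 3>4, total = 3+2 = 5
p=3,i=5: not 3>5, total = 5+2 = 7
p=4,i=2: 4>2, total = 7+2 = 9
p=4,i=3: 4>3, total = 9+1 = 10
p=4,i=4: not 4>4, total = 10+2 = 12
p=4,i=5: not 4>5, total = 12+2 = 14
p=4,i=6: not 4>6, total = 14+2 = 16
p=5,i=2: 5>2, total = 16+3 = 19
p=5,i=3: 5>3, total = 19+2 = 21
p=5,i=4: 5>4, total = 21+1 = 22
p=5,i=5: not 5>5, total = 22+2 = 24
p=5,i=6: not 5>6, total = 24+2 = 26
p=5,i=7: not 5>7, total = 26+2 = 28
p=6,i=2: 6>2, total = 28+4 = 32
p=6,i=3: 6>3, total = 32+3 = 35
p=6,i=4: 6>4, total = 35+2 = 37
p=6,i=5: 6>5, total = 37+1 = 38
p=6,i=6: not 6>6, total = 38+2 = 40
p=6,i=7: not 6>7, total = 40+2 = 42
p=6,i=8: not 6>8, total = 42+2 = 44

44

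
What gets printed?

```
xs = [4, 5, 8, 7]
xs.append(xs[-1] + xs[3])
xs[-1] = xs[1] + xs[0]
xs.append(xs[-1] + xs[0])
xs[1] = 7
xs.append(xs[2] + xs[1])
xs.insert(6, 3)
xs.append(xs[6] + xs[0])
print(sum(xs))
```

73

append xs[-1]+xs[3] = 7+7 = 14 → [4, 5, 8, 7, 14]
xs[-1] = xs[1]+xs[0] = 5+4 = 9 → [4, 5, 8, 7, 9]
append xs[-1]+xs[0] = 9+4 = 13 → [4, 5, 8, 7, 9, 13]
xs[1] = 7 → [4, 7, 8, 7, 9, 13]
append xs[2]+xs[1] = 8+7 = 15 → [4, 7, 8, 7, 9, 13, 15]
insert 3 at 6 → [4, 7, 8, 7, 9, 13, 3, 15]
append xs[6]+xs[0] = 3+4 = 7 → [4, 7, 8, 7, 9, 13, 3, 15, 7]
sum = 73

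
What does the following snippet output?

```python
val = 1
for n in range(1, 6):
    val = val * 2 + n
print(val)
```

89

n=1: val = 1*2+1 = 3
n=2: val = 3*2+2 = 8
n=3: val = 8*2+3 = 19
n=4: val = 19*2+4 = 42
n=5: val = 42*2+5 = 89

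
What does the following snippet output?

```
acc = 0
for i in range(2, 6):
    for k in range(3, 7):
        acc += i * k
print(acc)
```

252

i=2,k=3: acc = 0+6 = 6
i=2,k=4: acc = 6+8 = 14
i=2,k=5: acc = 14+10 = 24
i=2,k=6: acc = 24+12 = 36
i=3,k=3: acc = 36+9 = 45
i=3,k=4: acc = 45+12 = 57
i=3,k=5: acc = 57+15 = 72
i=3,k=6: acc = 72+18 = 90
i=4,k=3: acc = 90+12 = 102
i=4,k=4: acc = 102+16 = 118
i=4,k=5: acc = 118+20 = 138
i=4,k=6: acc = 138+24 = 162
i=5,k=3: acc = 162+15 = 177
i=5,k=4: acc = 177+20 = 197
i=5,k=5: acc = 197+25 = 222
i=5,k=6: acc = 222+30 = 252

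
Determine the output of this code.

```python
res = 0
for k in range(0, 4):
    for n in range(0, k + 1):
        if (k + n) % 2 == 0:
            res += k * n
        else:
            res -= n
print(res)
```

14

k=0,n=0: even sum, res = 0+0 = 0
k=1,n=0: odd sum, res = 0-0 = 0
k=1,n=1: even sum, res = 0+1 = 1
k=2,n=0: even sum, res = 1+0 = 1
k=2,n=1: odd sum, res = 1-1 = 0
k=2,n=2: even sum, res = 0+4 = 4
k=3,n=0: odd sum, res = 4-0 = 4
k=3,n=1: even sum, res = 4+3 = 7
k=3,n=2: odd sum, res = 7-2 = 5
k=3,n=3: even sum, res = 5+9 = 14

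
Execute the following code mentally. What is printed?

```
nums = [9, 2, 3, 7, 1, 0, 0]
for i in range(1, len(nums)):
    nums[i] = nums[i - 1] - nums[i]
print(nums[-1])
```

-4

i=1: nums[1] = 9-2 = 7 → [9, 7, 3, 7, 1, 0, 0]
i=2: nums[2] = 7-3 = 4 → [9, 7, 4, 7, 1, 0, 0]
i=3: nums[3] = 4-7 = -3 → [9, 7, 4, -3, 1, 0, 0]
i=4: nums[4] = (-3)-1 = -4 → [9, 7, 4, -3, -4, 0, 0]
i=5: nums[5] = (-4)-0 = -4 → [9, 7, 4, -3, -4, -4, 0]
i=6: nums[6] = (-4)-0 = -4 → [9, 7, 4, -3, -4, -4, -4]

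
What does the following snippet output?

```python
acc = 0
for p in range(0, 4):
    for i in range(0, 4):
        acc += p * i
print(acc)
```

p=0,i=0: acc = 0+0 = 0
p=0,i=1: acc = 0+0 = 0
p=0,i=2: acc = 0+0 = 0
p=0,i=3: acc = 0+0 = 0
p=1,i=0: acc = 0+0 = 0
p=1,i=1: acc = 0+1 = 1
p=1,i=2: acc = 1+2 = 3
p=1,i=3: acc = 3+3 = 6
p=2,i=0: acc = 6+0 = 6
p=2,i=1: acc = 6+2 = 8
p=2,i=2: acc = 8+4 = 12
p=2,i=3: acc = 12+6 = 18
p=3,i=0: acc = 18+0 = 18
p=3,i=1: acc = 18+3 = 21
p=3,i=2: acc = 21+6 = 27
p=3,i=3: acc = 27+9 = 36

36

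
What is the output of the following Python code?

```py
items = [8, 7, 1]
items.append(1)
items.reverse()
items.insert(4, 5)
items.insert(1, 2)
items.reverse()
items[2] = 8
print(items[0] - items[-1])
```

4

append 1 → [8, 7, 1, 1]
reverse → [1, 1, 7, 8]
insert 5 at 4 → [1, 1, 7, 8, 5]
insert 2 at 1 → [1, 2, 1, 7, 8, 5]
reverse → [5, 8, 7, 1, 2, 1]
items[2] = 8 → [5, 8, 8, 1, 2, 1]
items[0]-items[-1] = 5-1 = 4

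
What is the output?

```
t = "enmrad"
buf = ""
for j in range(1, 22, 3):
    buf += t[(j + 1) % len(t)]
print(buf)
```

mdmdmdm

j=1: add t[2]='m' → 'm'
j=4: add t[5]='d' → 'md'
j=7: add t[2]='m' → 'mdm'
j=10: add t[5]='d' → 'mdmd'
j=13: add t[2]='m' → 'mdmdm'
j=16: add t[5]='d' → 'mdmdmd'
j=19: add t[2]='m' → 'mdmdmdm'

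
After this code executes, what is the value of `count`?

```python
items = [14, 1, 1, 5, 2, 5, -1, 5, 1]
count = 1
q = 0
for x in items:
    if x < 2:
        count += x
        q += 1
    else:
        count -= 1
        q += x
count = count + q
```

x=14: not <2, count = 1-1 = 0; q=14
x=1: <2, count = 0+1 = 1; q=15
x=1: <2, count = 1+1 = 2; q=16
x=5: not <2, count = 2-1 = 1; q=21
x=2: not <2, count = 1-1 = 0; q=23
x=5: not <2, count = 0-1 = -1; q=28
x=-1: <2, count = (-1)+(-1) = -2; q=29
x=5: not <2, count = (-2)-1 = -3; q=34
x=1: <2, count = (-3)+1 = -2; q=35
count+q = (-2)+35 = 33

33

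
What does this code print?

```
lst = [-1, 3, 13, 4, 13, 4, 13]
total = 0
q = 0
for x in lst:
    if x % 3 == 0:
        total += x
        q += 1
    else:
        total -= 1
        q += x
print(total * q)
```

x=-1: not %3==0, total = 0-1 = -1; q=-1
x=3: %3==0, total = (-1)+3 = 2; q=0
x=13: not %3==0, total = 2-1 = 1; q=13
x=4: not %3==0, total = 1-1 = 0; q=17
x=13: not %3==0, total = 0-1 = -1; q=30
x=4: not %3==0, total = (-1)-1 = -2; q=34
x=13: not %3==0, total = (-2)-1 = -3; q=47
total*q = (-3)*47 = -141

-141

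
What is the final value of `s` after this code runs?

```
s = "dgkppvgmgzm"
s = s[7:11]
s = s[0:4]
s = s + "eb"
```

slice [7:11] → 'mgzm'
slice [0:4] → 'mgzm'
+ 'eb' → 'mgzmeb'

'mgzmeb'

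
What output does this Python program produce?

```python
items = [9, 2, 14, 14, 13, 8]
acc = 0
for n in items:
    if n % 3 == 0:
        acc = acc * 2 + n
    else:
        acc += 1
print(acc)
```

n=9: %3==0, acc = 0*2+9 = 9
n=2: not %3==0, acc = 9+1 = 10
n=14: not %3==0, acc = 10+1 = 11
n=14: not %3==0, acc = 11+1 = 12
n=13: not %3==0, acc = 12+1 = 13
n=8: not %3==0, acc = 13+1 = 14

14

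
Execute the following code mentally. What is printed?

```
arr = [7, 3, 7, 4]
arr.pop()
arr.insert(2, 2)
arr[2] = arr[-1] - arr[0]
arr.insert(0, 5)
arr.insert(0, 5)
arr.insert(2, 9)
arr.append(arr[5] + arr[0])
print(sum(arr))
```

pop() removes 4 → [7, 3, 7]
insert 2 at 2 → [7, 3, 2, 7]
arr[2] = arr[-1]-arr[0] = 7-7 = 0 → [7, 3, 0, 7]
insert 5 at 0 → [5, 7, 3, 0, 7]
insert 5 at 0 → [5, 5, 7, 3, 0, 7]
insert 9 at 2 → [5, 5, 9, 7, 3, 0, 7]
append arr[5]+arr[0] = 0+5 = 5 → [5, 5, 9, 7, 3, 0, 7, 5]
sum = 41

41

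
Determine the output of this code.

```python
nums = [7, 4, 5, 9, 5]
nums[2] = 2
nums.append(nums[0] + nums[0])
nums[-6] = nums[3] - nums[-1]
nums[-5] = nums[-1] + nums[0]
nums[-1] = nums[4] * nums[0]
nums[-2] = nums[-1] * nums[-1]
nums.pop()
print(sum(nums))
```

640

nums[2] = 2 → [7, 4, 2, 9, 5]
append nums[0]+nums[0] = 7+7 = 14 → [7, 4, 2, 9, 5, 14]
nums[-6] = nums[3]-nums[-1] = 9-14 = -5 → [-5, 4, 2, 9, 5, 14]
nums[-5] = nums[-1]+nums[0] = 14+(-5) = 9 → [-5, 9, 2, 9, 5, 14]
nums[-1] = nums[4]*nums[0] = 5*(-5) = -25 → [-5, 9, 2, 9, 5, -25]
nums[-2] = nums[-1]*nums[-1] = (-25)*(-25) = 625 → [-5, 9, 2, 9, 625, -25]
pop() removes -25 → [-5, 9, 2, 9, 625]
sum = 640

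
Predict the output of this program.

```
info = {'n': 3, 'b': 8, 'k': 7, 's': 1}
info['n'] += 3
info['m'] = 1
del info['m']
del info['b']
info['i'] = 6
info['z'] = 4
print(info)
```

{'n': 6, 'k': 7, 's': 1, 'i': 6, 'z': 4}

info['n'] = 3+3 = 6 → {'n': 6, 'b': 8, 'k': 7, 's': 1}
info['m'] = 1 → {'n': 6, 'b': 8, 'k': 7, 's': 1, 'm': 1}
del 'm' → {'n': 6, 'b': 8, 'k': 7, 's': 1}
del 'b' → {'n': 6, 'k': 7, 's': 1}
info['i'] = 6 → {'n': 6, 'k': 7, 's': 1, 'i': 6}
info['z'] = 4 → {'n': 6, 'k': 7, 's': 1, 'i': 6, 'z': 4}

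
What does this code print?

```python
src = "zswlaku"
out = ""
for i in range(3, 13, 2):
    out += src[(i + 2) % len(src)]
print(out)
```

kzwau

i=3: add src[5]='k' → 'k'
i=5: add src[0]='z' → 'kz'
i=7: add src[2]='w' → 'kzw'
i=9: add src[4]='a' → 'kzwa'
i=11: add src[6]='u' → 'kzwau'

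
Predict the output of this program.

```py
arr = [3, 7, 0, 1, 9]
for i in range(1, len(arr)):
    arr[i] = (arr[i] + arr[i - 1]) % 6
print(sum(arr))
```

i=1: arr[1] = (7+3)%6 = 4 → [3, 4, 0, 1, 9]
i=2: arr[2] = (0+4)%6 = 4 → [3, 4, 4, 1, 9]
i=3: arr[3] = (1+4)%6 = 5 → [3, 4, 4, 5, 9]
i=4: arr[4] = (9+5)%6 = 2 → [3, 4, 4, 5, 2]
sum = 18

18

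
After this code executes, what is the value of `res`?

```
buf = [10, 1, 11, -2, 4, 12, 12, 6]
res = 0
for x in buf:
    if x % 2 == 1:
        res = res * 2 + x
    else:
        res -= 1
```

4

x=10: not odd, res = 0-1 = -1
x=1: odd, res = (-1)*2+1 = -1
x=11: odd, res = (-1)*2+11 = 9
x=-2: not odd, res = 9-1 = 8
x=4: not odd, res = 8-1 = 7
x=12: not odd, res = 7-1 = 6
x=12: not odd, res = 6-1 = 5
x=6: not odd, res = 5-1 = 4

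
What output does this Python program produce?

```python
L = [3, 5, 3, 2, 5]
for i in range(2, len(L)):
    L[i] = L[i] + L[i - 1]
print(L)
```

i=2: L[2] = 3+5 = 8 → [3, 5, 8, 2, 5]
i=3: L[3] = 2+8 = 10 → [3, 5, 8, 10, 5]
i=4: L[4] = 5+10 = 15 → [3, 5, 8, 10, 15]

[3, 5, 8, 10, 15]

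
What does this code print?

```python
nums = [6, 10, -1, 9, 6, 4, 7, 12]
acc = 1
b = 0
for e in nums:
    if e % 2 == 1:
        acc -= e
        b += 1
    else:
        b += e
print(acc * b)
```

-574

e=6: not odd; b=6
e=10: not odd; b=16
e=-1: odd, acc = 1-(-1) = 2; b=17
e=9: odd, acc = 2-9 = -7; b=18
e=6: not odd; b=24
e=4: not odd; b=28
e=7: odd, acc = (-7)-7 = -14; b=29
e=12: not odd; b=41
acc*b = (-14)*41 = -574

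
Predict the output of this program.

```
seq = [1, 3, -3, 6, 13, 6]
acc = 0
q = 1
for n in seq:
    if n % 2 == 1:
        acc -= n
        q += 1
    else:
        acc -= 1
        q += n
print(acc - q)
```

n=1: odd, acc = 0-1 = -1; q=2
n=3: odd, acc = (-1)-3 = -4; q=3
n=-3: odd, acc = (-4)-(-3) = -1; q=4
n=6: not odd, acc = (-1)-1 = -2; q=10
n=13: odd, acc = (-2)-13 = -15; q=11
n=6: not odd, acc = (-15)-1 = -16; q=17
acc-q = (-16)-17 = -33

-33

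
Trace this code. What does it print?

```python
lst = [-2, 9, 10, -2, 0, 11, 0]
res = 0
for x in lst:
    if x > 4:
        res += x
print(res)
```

x=-2: not >4
x=9: >4, res = 0+9 = 9
x=10: >4, res = 9+10 = 19
x=-2: not >4
x=0: not >4
x=11: >4, res = 19+11 = 30
x=0: not >4

30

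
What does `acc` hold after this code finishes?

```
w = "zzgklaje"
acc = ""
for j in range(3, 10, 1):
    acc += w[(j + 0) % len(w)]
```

'klajezz'

j=3: add w[3]='k' → 'k'
j=4: add w[4]='l' → 'kl'
j=5: add w[5]='a' → 'kla'
j=6: add w[6]='j' → 'klaj'
j=7: add w[7]='e' → 'klaje'
j=8: add w[0]='z' → 'klajez'
j=9: add w[1]='z' → 'klajezz'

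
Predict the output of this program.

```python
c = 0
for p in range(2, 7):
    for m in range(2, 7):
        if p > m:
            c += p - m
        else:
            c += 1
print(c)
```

p=2,m=2: not 2>2, c = 0+1 = 1
p=2,m=3: not 2>3, c = 1+1 = 2
p=2,m=4: not 2>4, c = 2+1 = 3
p=2,m=5: not 2>5, c = 3+1 = 4
p=2,m=6: not 2>6, c = 4+1 = 5
p=3,m=2: 3>2, c = 5+1 = 6
p=3,m=3: not 3>3, c = 6+1 = 7
p=3,m=4: not 3>4, c = 7+1 = 8
p=3,m=5: not 3>5, c = 8+1 = 9
p=3,m=6: not 3>6, c = 9+1 = 10
p=4,m=2: 4>2, c = 10+2 = 12
p=4,m=3: 4>3, c = 12+1 = 13
p=4,m=4: not 4>4, c = 13+1 = 14
p=4,m=5: not 4>5, c = 14+1 = 15
p=4,m=6: not 4>6, c = 15+1 = 16
p=5,m=2: 5>2, c = 16+3 = 19
p=5,m=3: 5>3, c = 19+2 = 21
p=5,m=4: 5>4, c = 21+1 = 22
p=5,m=5: not 5>5, c = 22+1 = 23
p=5,m=6: not 5>6, c = 23+1 = 24
p=6,m=2: 6>2, c = 24+4 = 28
p=6,m=3: 6>3, c = 28+3 = 31
p=6,m=4: 6>4, c = 31+2 = 33
p=6,m=5: 6>5, c = 33+1 = 34
p=6,m=6: not 6>6, c = 34+1 = 35

35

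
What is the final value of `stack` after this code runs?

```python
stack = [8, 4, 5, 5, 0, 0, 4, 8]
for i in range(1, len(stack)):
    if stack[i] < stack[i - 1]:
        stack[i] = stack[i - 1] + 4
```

[8, 12, 16, 20, 24, 28, 32, 36]

i=1: 4<8, stack[1] = 8+4 = 12 → [8, 12, 5, 5, 0, 0, 4, 8]
i=2: 5<12, stack[2] = 12+4 = 16 → [8, 12, 16, 5, 0, 0, 4, 8]
i=3: 5<16, stack[3] = 16+4 = 20 → [8, 12, 16, 20, 0, 0, 4, 8]
i=4: 0<20, stack[4] = 20+4 = 24 → [8, 12, 16, 20, 24, 0, 4, 8]
i=5: 0<24, stack[5] = 24+4 = 28 → [8, 12, 16, 20, 24, 28, 4, 8]
i=6: 4<28, stack[6] = 28+4 = 32 → [8, 12, 16, 20, 24, 28, 32, 8]
i=7: 8<32, stack[7] = 32+4 = 36 → [8, 12, 16, 20, 24, 28, 32, 36]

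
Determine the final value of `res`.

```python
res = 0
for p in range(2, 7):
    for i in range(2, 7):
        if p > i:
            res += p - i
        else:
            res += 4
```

80

p=2,i=2: not 2>2, res = 0+4 = 4
p=2,i=3: not 2>3, res = 4+4 = 8
p=2,i=4: not 2>4, res = 8+4 = 12
p=2,i=5: not 2>5, res = 12+4 = 16
p=2,i=6: not 2>6, res = 16+4 = 20
p=3,i=2: 3>2, res = 20+1 = 21
p=3,i=3: not 3>3, res = 21+4 = 25
p=3,i=4: not 3>4, res = 25+4 = 29
p=3,i=5: not 3>5, res = 29+4 = 33
p=3,i=6: not 3>6, res = 33+4 = 37
p=4,i=2: 4>2, res = 37+2 = 39
p=4,i=3: 4>3, res = 39+1 = 40
p=4,i=4: not 4>4, res = 40+4 = 44
p=4,i=5: not 4>5, res = 44+4 = 48
p=4,i=6: not 4>6, res = 48+4 = 52
p=5,i=2: 5>2, res = 52+3 = 55
p=5,i=3: 5>3, res = 55+2 = 57
p=5,i=4: 5>4, res = 57+1 = 58
p=5,i=5: not 5>5, res = 58+4 = 62
p=5,i=6: not 5>6, res = 62+4 = 66
p=6,i=2: 6>2, res = 66+4 = 70
p=6,i=3: 6>3, res = 70+3 = 73
p=6,i=4: 6>4, res = 73+2 = 75
p=6,i=5: 6>5, res = 75+1 = 76
p=6,i=6: not 6>6, res = 76+4 = 80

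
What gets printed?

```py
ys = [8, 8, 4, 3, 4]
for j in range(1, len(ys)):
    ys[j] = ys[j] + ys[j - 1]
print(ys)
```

j=1: ys[1] = 8+8 = 16 → [8, 16, 4, 3, 4]
j=2: ys[2] = 4+16 = 20 → [8, 16, 20, 3, 4]
j=3: ys[3] = 3+20 = 23 → [8, 16, 20, 23, 4]
j=4: ys[4] = 4+23 = 27 → [8, 16, 20, 23, 27]

[8, 16, 20, 23, 27]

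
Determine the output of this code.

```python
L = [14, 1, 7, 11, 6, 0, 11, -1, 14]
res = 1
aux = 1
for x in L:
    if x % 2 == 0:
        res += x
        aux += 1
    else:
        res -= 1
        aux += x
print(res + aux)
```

64

x=14: even, res = 1+14 = 15; aux=2
x=1: not even, res = 15-1 = 14; aux=3
x=7: not even, res = 14-1 = 13; aux=10
x=11: not even, res = 13-1 = 12; aux=21
x=6: even, res = 12+6 = 18; aux=22
x=0: even, res = 18+0 = 18; aux=23
x=11: not even, res = 18-1 = 17; aux=34
x=-1: not even, res = 17-1 = 16; aux=33
x=14: even, res = 16+14 = 30; aux=34
res+aux = 30+34 = 64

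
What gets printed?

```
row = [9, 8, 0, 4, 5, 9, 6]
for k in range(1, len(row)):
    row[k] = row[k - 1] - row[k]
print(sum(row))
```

-40

k=1: row[1] = 9-8 = 1 → [9, 1, 0, 4, 5, 9, 6]
k=2: row[2] = 1-0 = 1 → [9, 1, 1, 4, 5, 9, 6]
k=3: row[3] = 1-4 = -3 → [9, 1, 1, -3, 5, 9, 6]
k=4: row[4] = (-3)-5 = -8 → [9, 1, 1, -3, -8, 9, 6]
k=5: row[5] = (-8)-9 = -17 → [9, 1, 1, -3, -8, -17, 6]
k=6: row[6] = (-17)-6 = -23 → [9, 1, 1, -3, -8, -17, -23]
sum = -40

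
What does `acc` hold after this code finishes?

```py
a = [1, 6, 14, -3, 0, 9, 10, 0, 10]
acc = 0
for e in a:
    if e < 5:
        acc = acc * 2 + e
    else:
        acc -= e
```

-212

e=1: <5, acc = 0*2+1 = 1
e=6: not <5, acc = 1-6 = -5
e=14: not <5, acc = (-5)-14 = -19
e=-3: <5, acc = (-19)*2+(-3) = -41
e=0: <5, acc = (-41)*2+0 = -82
e=9: not <5, acc = (-82)-9 = -91
e=10: not <5, acc = (-91)-10 = -101
e=0: <5, acc = (-101)*2+0 = -202
e=10: not <5, acc = (-202)-10 = -212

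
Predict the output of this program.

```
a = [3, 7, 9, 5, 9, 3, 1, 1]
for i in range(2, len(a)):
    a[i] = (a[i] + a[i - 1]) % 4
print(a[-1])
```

3

i=2: a[2] = (9+7)%4 = 0 → [3, 7, 0, 5, 9, 3, 1, 1]
i=3: a[3] = (5+0)%4 = 1 → [3, 7, 0, 1, 9, 3, 1, 1]
i=4: a[4] = (9+1)%4 = 2 → [3, 7, 0, 1, 2, 3, 1, 1]
i=5: a[5] = (3+2)%4 = 1 → [3, 7, 0, 1, 2, 1, 1, 1]
i=6: a[6] = (1+1)%4 = 2 → [3, 7, 0, 1, 2, 1, 2, 1]
i=7: a[7] = (1+2)%4 = 3 → [3, 7, 0, 1, 2, 1, 2, 3]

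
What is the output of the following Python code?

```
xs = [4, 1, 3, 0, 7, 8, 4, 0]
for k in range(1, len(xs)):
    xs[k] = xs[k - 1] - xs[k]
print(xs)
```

[4, 3, 0, 0, -7, -15, -19, -19]

k=1: xs[1] = 4-1 = 3 → [4, 3, 3, 0, 7, 8, 4, 0]
k=2: xs[2] = 3-3 = 0 → [4, 3, 0, 0, 7, 8, 4, 0]
k=3: xs[3] = 0-0 = 0 → [4, 3, 0, 0, 7, 8, 4, 0]
k=4: xs[4] = 0-7 = -7 → [4, 3, 0, 0, -7, 8, 4, 0]
k=5: xs[5] = (-7)-8 = -15 → [4, 3, 0, 0, -7, -15, 4, 0]
k=6: xs[6] = (-15)-4 = -19 → [4, 3, 0, 0, -7, -15, -19, 0]
k=7: xs[7] = (-19)-0 = -19 → [4, 3, 0, 0, -7, -15, -19, -19]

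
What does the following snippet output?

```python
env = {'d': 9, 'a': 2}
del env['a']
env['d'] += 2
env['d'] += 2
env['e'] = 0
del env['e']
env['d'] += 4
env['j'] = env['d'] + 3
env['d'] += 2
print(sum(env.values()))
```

del 'a' → {'d': 9}
env['d'] = 9+2 = 11 → {'d': 11}
env['d'] = 11+2 = 13 → {'d': 13}
env['e'] = 0 → {'d': 13, 'e': 0}
del 'e' → {'d': 13}
env['d'] = 13+4 = 17 → {'d': 17}
env['j'] = env['d']+3 = 20 → {'d': 17, 'j': 20}
env['d'] = 17+2 = 19 → {'d': 19, 'j': 20}
sum of values = 39

39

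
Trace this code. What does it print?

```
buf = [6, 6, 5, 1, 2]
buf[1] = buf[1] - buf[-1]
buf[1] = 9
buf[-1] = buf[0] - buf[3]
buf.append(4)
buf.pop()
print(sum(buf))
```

buf[1] = buf[1]-buf[-1] = 6-2 = 4 → [6, 4, 5, 1, 2]
buf[1] = 9 → [6, 9, 5, 1, 2]
buf[-1] = buf[0]-buf[3] = 6-1 = 5 → [6, 9, 5, 1, 5]
append 4 → [6, 9, 5, 1, 5, 4]
pop() removes 4 → [6, 9, 5, 1, 5]
sum = 26

26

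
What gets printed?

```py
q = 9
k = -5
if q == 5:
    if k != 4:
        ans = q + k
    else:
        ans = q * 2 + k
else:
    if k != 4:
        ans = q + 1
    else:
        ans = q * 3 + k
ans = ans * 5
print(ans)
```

q=9, k=-5
q == 5 is False; k != 4 is True
→ ans = q + 1 = 10
ans = 10*5 = 50

50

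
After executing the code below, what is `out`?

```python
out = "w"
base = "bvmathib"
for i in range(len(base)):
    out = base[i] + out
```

i=0: prepend 'b' → 'bw'
i=1: prepend 'v' → 'vbw'
i=2: prepend 'm' → 'mvbw'
i=3: prepend 'a' → 'amvbw'
i=4: prepend 't' → 'tamvbw'
i=5: prepend 'h' → 'htamvbw'
i=6: prepend 'i' → 'ihtamvbw'
i=7: prepend 'b' → 'bihtamvbw'

'bihtamvbw'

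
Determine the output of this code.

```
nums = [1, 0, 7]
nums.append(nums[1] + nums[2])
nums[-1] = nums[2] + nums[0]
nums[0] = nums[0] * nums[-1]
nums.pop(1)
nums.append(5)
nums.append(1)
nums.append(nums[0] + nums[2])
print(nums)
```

[8, 7, 8, 5, 1, 16]

append nums[1]+nums[2] = 0+7 = 7 → [1, 0, 7, 7]
nums[-1] = nums[2]+nums[0] = 7+1 = 8 → [1, 0, 7, 8]
nums[0] = nums[0]*nums[-1] = 1*8 = 8 → [8, 0, 7, 8]
pop(1) removes 0 → [8, 7, 8]
append 5 → [8, 7, 8, 5]
append 1 → [8, 7, 8, 5, 1]
append nums[0]+nums[2] = 8+8 = 16 → [8, 7, 8, 5, 1, 16]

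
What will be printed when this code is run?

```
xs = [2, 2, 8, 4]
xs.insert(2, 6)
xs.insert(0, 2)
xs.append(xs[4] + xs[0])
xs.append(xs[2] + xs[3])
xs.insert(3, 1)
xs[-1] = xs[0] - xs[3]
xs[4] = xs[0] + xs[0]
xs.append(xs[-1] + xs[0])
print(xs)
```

insert 6 at 2 → [2, 2, 6, 8, 4]
insert 2 at 0 → [2, 2, 2, 6, 8, 4]
append xs[4]+xs[0] = 8+2 = 10 → [2, 2, 2, 6, 8, 4, 10]
append xs[2]+xs[3] = 2+6 = 8 → [2, 2, 2, 6, 8, 4, 10, 8]
insert 1 at 3 → [2, 2, 2, 1, 6, 8, 4, 10, 8]
xs[-1] = xs[0]-xs[3] = 2-1 = 1 → [2, 2, 2, 1, 6, 8, 4, 10, 1]
xs[4] = xs[0]+xs[0] = 2+2 = 4 → [2, 2, 2, 1, 4, 8, 4, 10, 1]
append xs[-1]+xs[0] = 1+2 = 3 → [2, 2, 2, 1, 4, 8, 4, 10, 1, 3]

[2, 2, 2, 1, 4, 8, 4, 10, 1, 3]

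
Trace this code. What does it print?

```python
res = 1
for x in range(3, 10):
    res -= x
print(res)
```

-41

x=3: res = 1-3 = -2
x=4: res = (-2)-4 = -6
x=5: res = (-6)-5 = -11
x=6: res = (-11)-6 = -17
x=7: res = (-17)-7 = -24
x=8: res = (-24)-8 = -32
x=9: res = (-32)-9 = -41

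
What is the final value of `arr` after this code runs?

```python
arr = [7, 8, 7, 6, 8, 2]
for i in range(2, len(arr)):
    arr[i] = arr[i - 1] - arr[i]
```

[7, 8, 1, -5, -13, -15]

i=2: arr[2] = 8-7 = 1 → [7, 8, 1, 6, 8, 2]
i=3: arr[3] = 1-6 = -5 → [7, 8, 1, -5, 8, 2]
i=4: arr[4] = (-5)-8 = -13 → [7, 8, 1, -5, -13, 2]
i=5: arr[5] = (-13)-2 = -15 → [7, 8, 1, -5, -13, -15]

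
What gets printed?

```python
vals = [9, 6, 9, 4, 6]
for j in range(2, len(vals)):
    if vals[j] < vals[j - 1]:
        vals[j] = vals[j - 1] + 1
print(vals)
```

[9, 6, 9, 10, 11]

j=2: 9>=6, unchanged → [9, 6, 9, 4, 6]
j=3: 4<9, vals[3] = 9+1 = 10 → [9, 6, 9, 10, 6]
j=4: 6<10, vals[4] = 10+1 = 11 → [9, 6, 9, 10, 11]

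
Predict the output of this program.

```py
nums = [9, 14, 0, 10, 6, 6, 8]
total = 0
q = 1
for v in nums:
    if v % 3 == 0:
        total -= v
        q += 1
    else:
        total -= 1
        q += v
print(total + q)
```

v=9: %3==0, total = 0-9 = -9; q=2
v=14: not %3==0, total = (-9)-1 = -10; q=16
v=0: %3==0, total = (-10)-0 = -10; q=17
v=10: not %3==0, total = (-10)-1 = -11; q=27
v=6: %3==0, total = (-11)-6 = -17; q=28
v=6: %3==0, total = (-17)-6 = -23; q=29
v=8: not %3==0, total = (-23)-1 = -24; q=37
total+q = (-24)+37 = 13

13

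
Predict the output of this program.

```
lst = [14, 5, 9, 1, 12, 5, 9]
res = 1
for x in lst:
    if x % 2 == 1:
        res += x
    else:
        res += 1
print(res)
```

x=14: not odd, res = 1+1 = 2
x=5: odd, res = 2+5 = 7
x=9: odd, res = 7+9 = 16
x=1: odd, res = 16+1 = 17
x=12: not odd, res = 17+1 = 18
x=5: odd, res = 18+5 = 23
x=9: odd, res = 23+9 = 32

32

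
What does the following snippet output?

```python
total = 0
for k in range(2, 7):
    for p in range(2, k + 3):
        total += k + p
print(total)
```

k=2,p=2: total = 0+4 = 4
k=2,p=3: total = 4+5 = 9
k=2,p=4: total = 9+6 = 15
k=3,p=2: total = 15+5 = 20
k=3,p=3: total = 20+6 = 26
k=3,p=4: total = 26+7 = 33
k=3,p=5: total = 33+8 = 41
k=4,p=2: total = 41+6 = 47
k=4,p=3: total = 47+7 = 54
k=4,p=4: total = 54+8 = 62
k=4,p=5: total = 62+9 = 71
k=4,p=6: total = 71+10 = 81
k=5,p=2: total = 81+7 = 88
k=5,p=3: total = 88+8 = 96
k=5,p=4: total = 96+9 = 105
k=5,p=5: total = 105+10 = 115
k=5,p=6: total = 115+11 = 126
k=5,p=7: total = 126+12 = 138
k=6,p=2: total = 138+8 = 146
k=6,p=3: total = 146+9 = 155
k=6,p=4: total = 155+10 = 165
k=6,p=5: total = 165+11 = 176
k=6,p=6: total = 176+12 = 188
k=6,p=7: total = 188+13 = 201
k=6,p=8: total = 201+14 = 215

215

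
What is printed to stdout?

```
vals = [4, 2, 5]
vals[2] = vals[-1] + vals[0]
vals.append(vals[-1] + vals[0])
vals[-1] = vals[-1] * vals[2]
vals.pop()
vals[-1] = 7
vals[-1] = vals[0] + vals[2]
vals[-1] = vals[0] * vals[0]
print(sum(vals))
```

vals[2] = vals[-1]+vals[0] = 5+4 = 9 → [4, 2, 9]
append vals[-1]+vals[0] = 9+4 = 13 → [4, 2, 9, 13]
vals[-1] = vals[-1]*vals[2] = 13*9 = 117 → [4, 2, 9, 117]
pop() removes 117 → [4, 2, 9]
vals[-1] = 7 → [4, 2, 7]
vals[-1] = vals[0]+vals[2] = 4+7 = 11 → [4, 2, 11]
vals[-1] = vals[0]*vals[0] = 4*4 = 16 → [4, 2, 16]
sum = 22

22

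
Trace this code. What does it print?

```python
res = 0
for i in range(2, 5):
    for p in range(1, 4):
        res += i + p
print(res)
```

i=2,p=1: res = 0+3 = 3
i=2,p=2: res = 3+4 = 7
i=2,p=3: res = 7+5 = 12
i=3,p=1: res = 12+4 = 16
i=3,p=2: res = 16+5 = 21
i=3,p=3: res = 21+6 = 27
i=4,p=1: res = 27+5 = 32
i=4,p=2: res = 32+6 = 38
i=4,p=3: res = 38+7 = 45

45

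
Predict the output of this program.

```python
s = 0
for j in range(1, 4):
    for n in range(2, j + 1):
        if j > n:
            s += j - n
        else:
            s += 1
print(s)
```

j=2,n=2: not 2>2, s = 0+1 = 1
j=3,n=2: 3>2, s = 1+1 = 2
j=3,n=3: not 3>3, s = 2+1 = 3

3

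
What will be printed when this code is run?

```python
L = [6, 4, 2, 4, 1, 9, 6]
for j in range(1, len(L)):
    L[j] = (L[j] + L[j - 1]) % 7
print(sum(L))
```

28

j=1: L[1] = (4+6)%7 = 3 → [6, 3, 2, 4, 1, 9, 6]
j=2: L[2] = (2+3)%7 = 5 → [6, 3, 5, 4, 1, 9, 6]
j=3: L[3] = (4+5)%7 = 2 → [6, 3, 5, 2, 1, 9, 6]
j=4: L[4] = (1+2)%7 = 3 → [6, 3, 5, 2, 3, 9, 6]
j=5: L[5] = (9+3)%7 = 5 → [6, 3, 5, 2, 3, 5, 6]
j=6: L[6] = (6+5)%7 = 4 → [6, 3, 5, 2, 3, 5, 4]
sum = 28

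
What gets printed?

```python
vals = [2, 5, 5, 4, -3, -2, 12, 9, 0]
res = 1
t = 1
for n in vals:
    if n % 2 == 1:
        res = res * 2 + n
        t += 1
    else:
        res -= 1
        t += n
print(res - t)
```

33

n=2: not odd, res = 1-1 = 0; t=3
n=5: odd, res = 0*2+5 = 5; t=4
n=5: odd, res = 5*2+5 = 15; t=5
n=4: not odd, res = 15-1 = 14; t=9
n=-3: odd, res = 14*2+(-3) = 25; t=10
n=-2: not odd, res = 25-1 = 24; t=8
n=12: not odd, res = 24-1 = 23; t=20
n=9: odd, res = 23*2+9 = 55; t=21
n=0: not odd, res = 55-1 = 54; t=21
res-t = 54-21 = 33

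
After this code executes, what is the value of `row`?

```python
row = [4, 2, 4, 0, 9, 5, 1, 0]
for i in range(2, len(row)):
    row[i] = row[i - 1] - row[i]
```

[4, 2, -2, -2, -11, -16, -17, -17]

i=2: row[2] = 2-4 = -2 → [4, 2, -2, 0, 9, 5, 1, 0]
i=3: row[3] = (-2)-0 = -2 → [4, 2, -2, -2, 9, 5, 1, 0]
i=4: row[4] = (-2)-9 = -11 → [4, 2, -2, -2, -11, 5, 1, 0]
i=5: row[5] = (-11)-5 = -16 → [4, 2, -2, -2, -11, -16, 1, 0]
i=6: row[6] = (-16)-1 = -17 → [4, 2, -2, -2, -11, -16, -17, 0]
i=7: row[7] = (-17)-0 = -17 → [4, 2, -2, -2, -11, -16, -17, -17]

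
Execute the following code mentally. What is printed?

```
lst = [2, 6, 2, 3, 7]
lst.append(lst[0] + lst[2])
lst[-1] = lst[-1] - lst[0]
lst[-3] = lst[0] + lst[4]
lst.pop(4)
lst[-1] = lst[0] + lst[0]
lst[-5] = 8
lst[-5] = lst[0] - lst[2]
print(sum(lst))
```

append lst[0]+lst[2] = 2+2 = 4 → [2, 6, 2, 3, 7, 4]
lst[-1] = lst[-1]-lst[0] = 4-2 = 2 → [2, 6, 2, 3, 7, 2]
lst[-3] = lst[0]+lst[4] = 2+7 = 9 → [2, 6, 2, 9, 7, 2]
pop(4) removes 7 → [2, 6, 2, 9, 2]
lst[-1] = lst[0]+lst[0] = 2+2 = 4 → [2, 6, 2, 9, 4]
lst[-5] = 8 → [8, 6, 2, 9, 4]
lst[-5] = lst[0]-lst[2] = 8-2 = 6 → [6, 6, 2, 9, 4]
sum = 27

27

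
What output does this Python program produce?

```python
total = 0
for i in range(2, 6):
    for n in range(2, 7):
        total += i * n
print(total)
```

i=2,n=2: total = 0+4 = 4
i=2,n=3: total = 4+6 = 10
i=2,n=4: total = 10+8 = 18
i=2,n=5: total = 18+10 = 28
i=2,n=6: total = 28+12 = 40
i=3,n=2: total = 40+6 = 46
i=3,n=3: total = 46+9 = 55
i=3,n=4: total = 55+12 = 67
i=3,n=5: total = 67+15 = 82
i=3,n=6: total = 82+18 = 100
i=4,n=2: total = 100+8 = 108
i=4,n=3: total = 108+12 = 120
i=4,n=4: total = 120+16 = 136
i=4,n=5: total = 136+20 = 156
i=4,n=6: total = 156+24 = 180
i=5,n=2: total = 180+10 = 190
i=5,n=3: total = 190+15 = 205
i=5,n=4: total = 205+20 = 225
i=5,n=5: total = 225+25 = 250
i=5,n=6: total = 250+30 = 280

280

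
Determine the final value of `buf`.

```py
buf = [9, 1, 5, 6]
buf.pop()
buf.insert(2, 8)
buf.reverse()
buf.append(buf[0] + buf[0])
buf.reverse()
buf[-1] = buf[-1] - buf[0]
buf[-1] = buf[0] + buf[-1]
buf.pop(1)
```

[10, 1, 8, 5]

pop() removes 6 → [9, 1, 5]
insert 8 at 2 → [9, 1, 8, 5]
reverse → [5, 8, 1, 9]
append buf[0]+buf[0] = 5+5 = 10 → [5, 8, 1, 9, 10]
reverse → [10, 9, 1, 8, 5]
buf[-1] = buf[-1]-buf[0] = 5-10 = -5 → [10, 9, 1, 8, -5]
buf[-1] = buf[0]+buf[-1] = 10+(-5) = 5 → [10, 9, 1, 8, 5]
pop(1) removes 9 → [10, 1, 8, 5]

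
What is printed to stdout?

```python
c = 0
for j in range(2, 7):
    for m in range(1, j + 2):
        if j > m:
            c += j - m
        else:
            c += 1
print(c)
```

45

j=2,m=1: 2>1, c = 0+1 = 1
j=2,m=2: not 2>2, c = 1+1 = 2
j=2,m=3: not 2>3, c = 2+1 = 3
j=3,m=1: 3>1, c = 3+2 = 5
j=3,m=2: 3>2, c = 5+1 = 6
j=3,m=3: not 3>3, c = 6+1 = 7
j=3,m=4: not 3>4, c = 7+1 = 8
j=4,m=1: 4>1, c = 8+3 = 11
j=4,m=2: 4>2, c = 11+2 = 13
j=4,m=3: 4>3, c = 13+1 = 14
j=4,m=4: not 4>4, c = 14+1 = 15
j=4,m=5: not 4>5, c = 15+1 = 16
j=5,m=1: 5>1, c = 16+4 = 20
j=5,m=2: 5>2, c = 20+3 = 23
j=5,m=3: 5>3, c = 23+2 = 25
j=5,m=4: 5>4, c = 25+1 = 26
j=5,m=5: not 5>5, c = 26+1 = 27
j=5,m=6: not 5>6, c = 27+1 = 28
j=6,m=1: 6>1, c = 28+5 = 33
j=6,m=2: 6>2, c = 33+4 = 37
j=6,m=3: 6>3, c = 37+3 = 40
j=6,m=4: 6>4, c = 40+2 = 42
j=6,m=5: 6>5, c = 42+1 = 43
j=6,m=6: not 6>6, c = 43+1 = 44
j=6,m=7: not 6>7, c = 44+1 = 45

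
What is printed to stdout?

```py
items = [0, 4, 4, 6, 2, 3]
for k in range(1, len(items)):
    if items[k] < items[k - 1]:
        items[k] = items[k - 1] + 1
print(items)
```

[0, 4, 4, 6, 7, 8]

k=1: 4>=0, unchanged → [0, 4, 4, 6, 2, 3]
k=2: 4>=4, unchanged → [0, 4, 4, 6, 2, 3]
k=3: 6>=4, unchanged → [0, 4, 4, 6, 2, 3]
k=4: 2<6, items[4] = 6+1 = 7 → [0, 4, 4, 6, 7, 3]
k=5: 3<7, items[5] = 7+1 = 8 → [0, 4, 4, 6, 7, 8]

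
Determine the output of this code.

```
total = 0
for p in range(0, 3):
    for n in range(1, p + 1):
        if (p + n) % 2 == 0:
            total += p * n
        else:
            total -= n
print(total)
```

4

p=1,n=1: even sum, total = 0+1 = 1
p=2,n=1: odd sum, total = 1-1 = 0
p=2,n=2: even sum, total = 0+4 = 4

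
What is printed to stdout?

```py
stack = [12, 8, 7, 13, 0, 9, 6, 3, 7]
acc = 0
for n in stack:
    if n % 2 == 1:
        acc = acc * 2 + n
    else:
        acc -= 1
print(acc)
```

189

n=12: not odd, acc = 0-1 = -1
n=8: not odd, acc = (-1)-1 = -2
n=7: odd, acc = (-2)*2+7 = 3
n=13: odd, acc = 3*2+13 = 19
n=0: not odd, acc = 19-1 = 18
n=9: odd, acc = 18*2+9 = 45
n=6: not odd, acc = 45-1 = 44
n=3: odd, acc = 44*2+3 = 91
n=7: odd, acc = 91*2+7 = 189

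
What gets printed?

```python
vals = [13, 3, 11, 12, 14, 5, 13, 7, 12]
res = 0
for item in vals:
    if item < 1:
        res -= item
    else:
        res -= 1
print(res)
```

item=13: not <1, res = 0-1 = -1
item=3: not <1, res = (-1)-1 = -2
item=11: not <1, res = (-2)-1 = -3
item=12: not <1, res = (-3)-1 = -4
item=14: not <1, res = (-4)-1 = -5
item=5: not <1, res = (-5)-1 = -6
item=13: not <1, res = (-6)-1 = -7
item=7: not <1, res = (-7)-1 = -8
item=12: not <1, res = (-8)-1 = -9

-9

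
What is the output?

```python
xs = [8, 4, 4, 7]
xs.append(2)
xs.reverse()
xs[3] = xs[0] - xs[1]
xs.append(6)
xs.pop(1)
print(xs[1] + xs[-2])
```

12

append 2 → [8, 4, 4, 7, 2]
reverse → [2, 7, 4, 4, 8]
xs[3] = xs[0]-xs[1] = 2-7 = -5 → [2, 7, 4, -5, 8]
append 6 → [2, 7, 4, -5, 8, 6]
pop(1) removes 7 → [2, 4, -5, 8, 6]
xs[1]+xs[-2] = 4+8 = 12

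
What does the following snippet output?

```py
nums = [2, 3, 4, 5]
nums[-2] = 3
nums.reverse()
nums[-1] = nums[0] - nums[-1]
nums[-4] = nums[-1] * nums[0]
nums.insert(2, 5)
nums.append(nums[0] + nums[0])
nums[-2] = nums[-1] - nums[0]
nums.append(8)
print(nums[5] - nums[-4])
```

nums[-2] = 3 → [2, 3, 3, 5]
reverse → [5, 3, 3, 2]
nums[-1] = nums[0]-nums[-1] = 5-2 = 3 → [5, 3, 3, 3]
nums[-4] = nums[-1]*nums[0] = 3*5 = 15 → [15, 3, 3, 3]
insert 5 at 2 → [15, 3, 5, 3, 3]
append nums[0]+nums[0] = 15+15 = 30 → [15, 3, 5, 3, 3, 30]
nums[-2] = nums[-1]-nums[0] = 30-15 = 15 → [15, 3, 5, 3, 15, 30]
append 8 → [15, 3, 5, 3, 15, 30, 8]
nums[5]-nums[-4] = 30-3 = 27

27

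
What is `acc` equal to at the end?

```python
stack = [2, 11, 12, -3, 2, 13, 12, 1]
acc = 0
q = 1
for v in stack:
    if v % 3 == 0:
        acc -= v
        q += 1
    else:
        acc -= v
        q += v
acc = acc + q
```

v=2: not %3==0, acc = 0-2 = -2; q=3
v=11: not %3==0, acc = (-2)-11 = -13; q=14
v=12: %3==0, acc = (-13)-12 = -25; q=15
v=-3: %3==0, acc = (-25)-(-3) = -22; q=16
v=2: not %3==0, acc = (-22)-2 = -24; q=18
v=13: not %3==0, acc = (-24)-13 = -37; q=31
v=12: %3==0, acc = (-37)-12 = -49; q=32
v=1: not %3==0, acc = (-49)-1 = -50; q=33
acc+q = (-50)+33 = -17

-17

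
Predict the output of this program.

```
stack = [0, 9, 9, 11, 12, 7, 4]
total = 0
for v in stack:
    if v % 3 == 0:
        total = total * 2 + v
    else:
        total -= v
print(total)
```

v=0: %3==0, total = 0*2+0 = 0
v=9: %3==0, total = 0*2+9 = 9
v=9: %3==0, total = 9*2+9 = 27
v=11: not %3==0, total = 27-11 = 16
v=12: %3==0, total = 16*2+12 = 44
v=7: not %3==0, total = 44-7 = 37
v=4: not %3==0, total = 37-4 = 33

33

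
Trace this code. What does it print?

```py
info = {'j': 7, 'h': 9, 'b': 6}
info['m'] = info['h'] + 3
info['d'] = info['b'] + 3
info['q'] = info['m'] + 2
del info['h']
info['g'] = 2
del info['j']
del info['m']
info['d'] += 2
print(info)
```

{'b': 6, 'd': 11, 'q': 14, 'g': 2}

info['m'] = info['h']+3 = 12 → {'j': 7, 'h': 9, 'b': 6, 'm': 12}
info['d'] = info['b']+3 = 9 → {'j': 7, 'h': 9, 'b': 6, 'm': 12, 'd': 9}
info['q'] = info['m']+2 = 14 → {'j': 7, 'h': 9, 'b': 6, 'm': 12, 'd': 9, 'q': 14}
del 'h' → {'j': 7, 'b': 6, 'm': 12, 'd': 9, 'q': 14}
info['g'] = 2 → {'j': 7, 'b': 6, 'm': 12, 'd': 9, 'q': 14, 'g': 2}
del 'j' → {'b': 6, 'm': 12, 'd': 9, 'q': 14, 'g': 2}
del 'm' → {'b': 6, 'd': 9, 'q': 14, 'g': 2}
info['d'] = 9+2 = 11 → {'b': 6, 'd': 11, 'q': 14, 'g': 2}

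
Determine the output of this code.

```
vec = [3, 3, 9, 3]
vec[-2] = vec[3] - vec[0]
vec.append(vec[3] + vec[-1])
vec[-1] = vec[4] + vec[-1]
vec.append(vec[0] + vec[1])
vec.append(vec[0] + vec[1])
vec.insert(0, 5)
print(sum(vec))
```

vec[-2] = vec[3]-vec[0] = 3-3 = 0 → [3, 3, 0, 3]
append vec[3]+vec[-1] = 3+3 = 6 → [3, 3, 0, 3, 6]
vec[-1] = vec[4]+vec[-1] = 6+6 = 12 → [3, 3, 0, 3, 12]
append vec[0]+vec[1] = 3+3 = 6 → [3, 3, 0, 3, 12, 6]
append vec[0]+vec[1] = 3+3 = 6 → [3, 3, 0, 3, 12, 6, 6]
insert 5 at 0 → [5, 3, 3, 0, 3, 12, 6, 6]
sum = 38

38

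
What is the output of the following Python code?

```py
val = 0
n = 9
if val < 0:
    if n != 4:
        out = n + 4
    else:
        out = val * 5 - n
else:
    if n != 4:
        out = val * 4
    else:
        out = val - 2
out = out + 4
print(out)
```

val=0, n=9
val < 0 is False; n != 4 is True
→ out = val * 4 = 0
out = 0+4 = 4

4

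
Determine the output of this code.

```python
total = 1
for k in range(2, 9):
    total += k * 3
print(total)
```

106

k=2: total = 1+2*3 = 7
k=3: total = 7+3*3 = 16
k=4: total = 16+4*3 = 28
k=5: total = 28+5*3 = 43
k=6: total = 43+6*3 = 61
k=7: total = 61+7*3 = 82
k=8: total = 82+8*3 = 106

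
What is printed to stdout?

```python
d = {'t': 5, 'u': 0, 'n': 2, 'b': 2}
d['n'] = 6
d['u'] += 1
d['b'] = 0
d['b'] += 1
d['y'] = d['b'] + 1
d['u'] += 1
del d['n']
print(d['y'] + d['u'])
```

d['n'] = 6 → {'t': 5, 'u': 0, 'n': 6, 'b': 2}
d['u'] = 0+1 = 1 → {'t': 5, 'u': 1, 'n': 6, 'b': 2}
d['b'] = 0 → {'t': 5, 'u': 1, 'n': 6, 'b': 0}
d['b'] = 0+1 = 1 → {'t': 5, 'u': 1, 'n': 6, 'b': 1}
d['y'] = d['b']+1 = 2 → {'t': 5, 'u': 1, 'n': 6, 'b': 1, 'y': 2}
d['u'] = 1+1 = 2 → {'t': 5, 'u': 2, 'n': 6, 'b': 1, 'y': 2}
del 'n' → {'t': 5, 'u': 2, 'b': 1, 'y': 2}
d['y']+d['u'] = 2+2 = 4

4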